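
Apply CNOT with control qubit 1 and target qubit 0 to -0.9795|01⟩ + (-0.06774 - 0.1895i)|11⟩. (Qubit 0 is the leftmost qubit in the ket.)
(-0.06774 - 0.1895i)|01⟩ - 0.9795|11⟩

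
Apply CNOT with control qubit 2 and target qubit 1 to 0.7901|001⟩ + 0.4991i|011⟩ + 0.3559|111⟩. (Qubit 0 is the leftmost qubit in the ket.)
0.4991i|001⟩ + 0.7901|011⟩ + 0.3559|101⟩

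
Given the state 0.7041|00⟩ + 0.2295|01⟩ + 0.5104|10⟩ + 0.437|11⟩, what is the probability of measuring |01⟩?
0.05267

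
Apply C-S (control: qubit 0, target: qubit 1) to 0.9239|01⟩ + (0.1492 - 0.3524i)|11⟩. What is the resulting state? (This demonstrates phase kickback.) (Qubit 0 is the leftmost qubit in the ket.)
0.9239|01⟩ + (0.3524 + 0.1492i)|11⟩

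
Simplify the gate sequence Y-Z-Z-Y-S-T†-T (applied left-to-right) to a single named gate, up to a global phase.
S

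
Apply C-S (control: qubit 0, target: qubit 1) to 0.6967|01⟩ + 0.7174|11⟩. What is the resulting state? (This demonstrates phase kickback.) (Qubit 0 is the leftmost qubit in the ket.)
0.6967|01⟩ + 0.7174i|11⟩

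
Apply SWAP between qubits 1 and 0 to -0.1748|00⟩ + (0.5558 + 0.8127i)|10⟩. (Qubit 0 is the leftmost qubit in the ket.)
-0.1748|00⟩ + (0.5558 + 0.8127i)|01⟩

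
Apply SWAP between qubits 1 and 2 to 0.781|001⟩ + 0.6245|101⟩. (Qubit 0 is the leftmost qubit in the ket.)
0.781|010⟩ + 0.6245|110⟩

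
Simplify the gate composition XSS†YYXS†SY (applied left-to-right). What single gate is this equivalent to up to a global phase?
Y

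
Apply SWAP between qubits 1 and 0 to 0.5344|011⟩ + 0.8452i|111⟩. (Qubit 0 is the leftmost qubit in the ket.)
0.5344|101⟩ + 0.8452i|111⟩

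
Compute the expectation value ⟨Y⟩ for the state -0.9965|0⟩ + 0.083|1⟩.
0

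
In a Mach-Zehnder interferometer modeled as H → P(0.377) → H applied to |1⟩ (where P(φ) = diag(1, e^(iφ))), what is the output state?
(0.03511 - 0.1841i)|0⟩ + (0.9649 + 0.1841i)|1⟩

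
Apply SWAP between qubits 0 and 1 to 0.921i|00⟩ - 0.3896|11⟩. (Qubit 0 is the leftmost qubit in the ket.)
0.921i|00⟩ - 0.3896|11⟩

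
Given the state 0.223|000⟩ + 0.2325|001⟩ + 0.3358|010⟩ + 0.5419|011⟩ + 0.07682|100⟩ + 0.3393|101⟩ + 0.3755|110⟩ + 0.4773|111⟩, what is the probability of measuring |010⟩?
0.1128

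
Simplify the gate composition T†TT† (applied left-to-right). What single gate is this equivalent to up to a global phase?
T†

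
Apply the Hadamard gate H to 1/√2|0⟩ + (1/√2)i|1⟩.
(1/2 + (1/2)i)|0⟩ + (1/2 - (1/2)i)|1⟩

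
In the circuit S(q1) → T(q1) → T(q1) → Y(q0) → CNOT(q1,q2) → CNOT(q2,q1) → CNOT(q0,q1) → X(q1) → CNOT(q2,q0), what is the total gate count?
9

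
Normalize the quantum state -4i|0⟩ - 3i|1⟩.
-0.8i|0⟩ - 0.6i|1⟩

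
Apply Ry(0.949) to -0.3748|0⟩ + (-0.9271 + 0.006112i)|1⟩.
(0.09019 - 0.002793i)|0⟩ + (-0.9959 + 0.005437i)|1⟩

Ry(0.949) = [[cos(θ/2), −sin(θ/2)], [sin(θ/2), cos(θ/2)]]; θ = 0.949, cos(θ/2) ≈ 0.889521, sin(θ/2) ≈ 0.456894.
With a = amp(|0⟩) = -0.3748 and b = amp(|1⟩) = (-0.9271 + 0.006112i):
new amp(|0⟩) = (0.889521)·a + (-0.456894)·b = (0.09019 - 0.002793i)
new amp(|1⟩) = (0.456894)·a + (0.889521)·b = (-0.9959 + 0.005437i)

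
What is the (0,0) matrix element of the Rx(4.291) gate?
-0.5436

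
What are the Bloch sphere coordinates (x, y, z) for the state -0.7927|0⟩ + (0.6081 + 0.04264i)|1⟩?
(-0.9641, -0.0676, 0.2568)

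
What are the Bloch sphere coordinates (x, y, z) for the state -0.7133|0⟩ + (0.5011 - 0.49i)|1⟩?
(-0.7149, 0.699, 0.0176)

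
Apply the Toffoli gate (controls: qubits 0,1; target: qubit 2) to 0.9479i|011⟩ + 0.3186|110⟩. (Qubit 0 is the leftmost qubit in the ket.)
0.9479i|011⟩ + 0.3186|111⟩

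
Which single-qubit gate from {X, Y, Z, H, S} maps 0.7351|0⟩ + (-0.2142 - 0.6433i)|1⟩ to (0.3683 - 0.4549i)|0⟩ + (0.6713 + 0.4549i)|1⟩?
H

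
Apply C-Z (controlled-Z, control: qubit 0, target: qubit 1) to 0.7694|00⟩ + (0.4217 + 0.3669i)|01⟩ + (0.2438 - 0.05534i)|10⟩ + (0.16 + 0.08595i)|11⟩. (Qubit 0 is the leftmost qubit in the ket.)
0.7694|00⟩ + (0.4217 + 0.3669i)|01⟩ + (0.2438 - 0.05534i)|10⟩ + (-0.16 - 0.08595i)|11⟩

C-Z leaves the control-|0⟩ kets |00⟩, |01⟩ unchanged and applies Z to qubit 1 on the control-|1⟩ pair (|10⟩, |11⟩).
Z = [[1, 0], [0, -1]].
With a = amp(|10⟩) = (0.2438 - 0.05534i) and b = amp(|11⟩) = (0.16 + 0.08595i):
new amp(|10⟩) = (1)·a = (0.2438 - 0.05534i)
new amp(|11⟩) = (-1)·b = (-0.16 - 0.08595i)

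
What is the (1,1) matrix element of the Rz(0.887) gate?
(0.9033 + 0.4291i)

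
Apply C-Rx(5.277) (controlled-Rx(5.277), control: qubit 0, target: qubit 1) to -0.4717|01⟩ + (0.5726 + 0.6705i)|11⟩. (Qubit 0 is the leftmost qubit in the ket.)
-0.4717|01⟩ + (0.3233 - 0.2761i)|10⟩ + (-0.5017 - 0.5874i)|11⟩

C-Rx(5.277) leaves the control-|0⟩ kets |00⟩, |01⟩ unchanged and applies Rx(5.277) to qubit 1 on the control-|1⟩ pair (|10⟩, |11⟩).
Rx(5.277) = [[cos(θ/2), −i·sin(θ/2)], [−i·sin(θ/2), cos(θ/2)]]; θ = 5.277, cos(θ/2) ≈ -0.876096, sin(θ/2) ≈ 0.482137.
With a = amp(|10⟩) = 0 and b = amp(|11⟩) = (0.5726 + 0.6705i):
new amp(|10⟩) = (-0.876096)·a + (-0.482137i)·b = (0.3233 - 0.2761i)
new amp(|11⟩) = (-0.482137i)·a + (-0.876096)·b = (-0.5017 - 0.5874i)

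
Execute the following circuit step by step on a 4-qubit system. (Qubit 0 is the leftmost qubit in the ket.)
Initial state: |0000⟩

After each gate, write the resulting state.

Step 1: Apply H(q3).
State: 1/√2|0000⟩ + 1/√2|0001⟩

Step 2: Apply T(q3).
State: 1/√2|0000⟩ + (1/2 + (1/2)i)|0001⟩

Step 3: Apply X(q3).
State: (1/2 + (1/2)i)|0000⟩ + 1/√2|0001⟩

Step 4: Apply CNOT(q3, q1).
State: (1/2 + (1/2)i)|0000⟩ + 1/√2|0101⟩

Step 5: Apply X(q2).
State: (1/2 + (1/2)i)|0010⟩ + 1/√2|0111⟩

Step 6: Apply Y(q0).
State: (-1/2 + (1/2)i)|1010⟩ + (1/√2)i|1111⟩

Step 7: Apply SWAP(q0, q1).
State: (-1/2 + (1/2)i)|0110⟩ + (1/√2)i|1111⟩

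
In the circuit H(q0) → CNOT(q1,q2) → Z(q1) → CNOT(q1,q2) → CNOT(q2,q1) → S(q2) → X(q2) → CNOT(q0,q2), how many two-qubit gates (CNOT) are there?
4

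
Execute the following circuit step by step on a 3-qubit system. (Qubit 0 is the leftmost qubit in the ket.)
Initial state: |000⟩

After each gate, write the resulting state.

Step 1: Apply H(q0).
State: 1/√2|000⟩ + 1/√2|100⟩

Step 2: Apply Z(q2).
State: 1/√2|000⟩ + 1/√2|100⟩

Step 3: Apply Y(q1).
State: (1/√2)i|010⟩ + (1/√2)i|110⟩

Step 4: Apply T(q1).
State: (-1/2 + (1/2)i)|010⟩ + (-1/2 + (1/2)i)|110⟩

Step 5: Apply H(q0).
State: (-1/√2 + (1/√2)i)|010⟩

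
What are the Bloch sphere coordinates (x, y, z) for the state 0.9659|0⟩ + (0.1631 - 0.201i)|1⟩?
(0.3151, -0.3883, 0.866)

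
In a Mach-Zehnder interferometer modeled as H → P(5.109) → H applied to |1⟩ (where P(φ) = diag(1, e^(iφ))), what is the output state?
(0.3069 + 0.4612i)|0⟩ + (0.6931 - 0.4612i)|1⟩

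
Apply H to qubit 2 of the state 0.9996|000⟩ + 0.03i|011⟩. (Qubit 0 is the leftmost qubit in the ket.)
0.7068|000⟩ + 0.7068|001⟩ + 0.02121i|010⟩ - 0.02121i|011⟩

H on qubit 2 mixes each pair of kets that differ only in qubit 2: amplitudes (a, b) of (|…0…⟩, |…1…⟩) become ((a + b)/√2, (a − b)/√2). Kets absent from the input have amplitude 0.
(|000⟩, |001⟩): (a, b) = (0.9996, 0) → (0.7068, 0.7068)
(|010⟩, |011⟩): (a, b) = (0, 0.03i) → (0.02121i, -0.02121i)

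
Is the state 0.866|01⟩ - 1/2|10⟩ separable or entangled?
Entangled

Writing the state as a|00⟩ + b|01⟩ + c|10⟩ + d|11⟩, it is a product state iff ad − bc = 0.
Here (a, b, c, d) = (0, 0.866, -1/2, 0): ad − bc = (0)(0) − (0.866)(-1/2) = 0.433 ≠ 0, so the state is entangled.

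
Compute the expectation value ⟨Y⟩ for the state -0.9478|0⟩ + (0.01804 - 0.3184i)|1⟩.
0.6036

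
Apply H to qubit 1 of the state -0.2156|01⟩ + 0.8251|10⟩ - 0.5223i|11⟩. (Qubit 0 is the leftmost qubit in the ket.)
-0.1525|00⟩ + 0.1525|01⟩ + (0.5834 - 0.3693i)|10⟩ + (0.5834 + 0.3693i)|11⟩

H on qubit 1 mixes each pair of kets that differ only in qubit 1: amplitudes (a, b) of (|…0…⟩, |…1…⟩) become ((a + b)/√2, (a − b)/√2). Kets absent from the input have amplitude 0.
(|00⟩, |01⟩): (a, b) = (0, -0.2156) → (-0.1525, 0.1525)
(|10⟩, |11⟩): (a, b) = (0.8251, -0.5223i) → ((0.5834 - 0.3693i), (0.5834 + 0.3693i))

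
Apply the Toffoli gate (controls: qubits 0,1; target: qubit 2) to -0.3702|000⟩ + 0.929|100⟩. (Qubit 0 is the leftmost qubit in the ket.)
-0.3702|000⟩ + 0.929|100⟩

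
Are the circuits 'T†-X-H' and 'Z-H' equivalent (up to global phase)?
No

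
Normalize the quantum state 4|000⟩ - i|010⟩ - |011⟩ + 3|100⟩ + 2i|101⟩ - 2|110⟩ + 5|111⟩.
0.5164|000⟩ - 0.1291i|010⟩ - 0.1291|011⟩ + 0.3873|100⟩ + 0.2582i|101⟩ - 0.2582|110⟩ + 0.6455|111⟩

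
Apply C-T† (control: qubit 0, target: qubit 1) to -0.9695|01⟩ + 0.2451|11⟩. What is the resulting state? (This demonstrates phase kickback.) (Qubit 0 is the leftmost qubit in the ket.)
-0.9695|01⟩ + (0.1733 - 0.1733i)|11⟩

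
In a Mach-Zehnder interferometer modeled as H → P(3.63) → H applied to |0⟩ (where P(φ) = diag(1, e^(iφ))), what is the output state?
(0.05846 - 0.2346i)|0⟩ + (0.9415 + 0.2346i)|1⟩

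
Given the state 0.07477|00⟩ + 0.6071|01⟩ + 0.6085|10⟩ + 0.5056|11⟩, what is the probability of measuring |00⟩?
0.005591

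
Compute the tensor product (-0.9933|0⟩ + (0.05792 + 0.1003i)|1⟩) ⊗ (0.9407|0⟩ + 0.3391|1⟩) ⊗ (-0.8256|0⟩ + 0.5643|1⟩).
0.7714|000⟩ - 0.5273|001⟩ + 0.2781|010⟩ - 0.1901|011⟩ + (-0.04498 - 0.0779i)|100⟩ + (0.03075 + 0.05324i)|101⟩ + (-0.01622 - 0.02808i)|110⟩ + (0.01108 + 0.01919i)|111⟩

amp(|b₁b₂…⟩) = product of the factor amplitudes for bits b₁, b₂, …; only kets whose every factor amplitude is nonzero survive.
|000⟩: (-0.9933)(0.9407)(-0.8256) = 0.7714
|001⟩: (-0.9933)(0.9407)(0.5643) = -0.5273
|010⟩: (-0.9933)(0.3391)(-0.8256) = 0.2781
|011⟩: (-0.9933)(0.3391)(0.5643) = -0.1901
|100⟩: (0.05792 + 0.1003i)(0.9407)(-0.8256) = (-0.04498 - 0.0779i)
|101⟩: (0.05792 + 0.1003i)(0.9407)(0.5643) = (0.03075 + 0.05324i)
|110⟩: (0.05792 + 0.1003i)(0.3391)(-0.8256) = (-0.01622 - 0.02808i)
|111⟩: (0.05792 + 0.1003i)(0.3391)(0.5643) = (0.01108 + 0.01919i)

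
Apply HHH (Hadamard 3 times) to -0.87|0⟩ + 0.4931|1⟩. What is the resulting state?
-0.2665|0⟩ - 0.9639|1⟩

H² = I, so H^3 = H: a single Hadamard. With (a, b) = (-0.87, 0.4931), H gives ((a + b)/√2, (a − b)/√2) = (-0.2665, -0.9639).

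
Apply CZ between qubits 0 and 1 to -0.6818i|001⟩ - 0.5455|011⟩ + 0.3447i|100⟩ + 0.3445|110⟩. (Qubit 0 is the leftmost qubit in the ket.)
-0.6818i|001⟩ - 0.5455|011⟩ + 0.3447i|100⟩ - 0.3445|110⟩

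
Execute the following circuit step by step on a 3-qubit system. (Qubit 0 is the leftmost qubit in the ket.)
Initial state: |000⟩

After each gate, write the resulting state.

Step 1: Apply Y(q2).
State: i|001⟩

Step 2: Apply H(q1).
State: (1/√2)i|001⟩ + (1/√2)i|011⟩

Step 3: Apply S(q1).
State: (1/√2)i|001⟩ - 1/√2|011⟩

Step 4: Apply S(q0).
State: (1/√2)i|001⟩ - 1/√2|011⟩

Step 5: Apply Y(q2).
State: 1/√2|000⟩ + (1/√2)i|010⟩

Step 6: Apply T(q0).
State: 1/√2|000⟩ + (1/√2)i|010⟩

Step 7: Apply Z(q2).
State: 1/√2|000⟩ + (1/√2)i|010⟩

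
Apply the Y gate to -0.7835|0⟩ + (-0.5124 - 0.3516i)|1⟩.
(-0.3516 + 0.5124i)|0⟩ - 0.7835i|1⟩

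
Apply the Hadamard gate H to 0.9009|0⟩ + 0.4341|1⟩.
0.944|0⟩ + 0.3301|1⟩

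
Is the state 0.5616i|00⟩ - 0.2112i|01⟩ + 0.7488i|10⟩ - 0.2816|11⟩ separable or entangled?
Entangled

Writing the state as a|00⟩ + b|01⟩ + c|10⟩ + d|11⟩, it is a product state iff ad − bc = 0.
Here (a, b, c, d) = (0.5616i, -0.2112i, 0.7488i, -0.2816): ad − bc = (0.5616i)(-0.2816) − (-0.2112i)(0.7488i) = (-0.1581 - 0.1581i) ≠ 0, so the state is entangled.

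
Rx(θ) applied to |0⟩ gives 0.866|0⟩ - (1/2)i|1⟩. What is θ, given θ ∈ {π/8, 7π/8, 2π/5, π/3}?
π/3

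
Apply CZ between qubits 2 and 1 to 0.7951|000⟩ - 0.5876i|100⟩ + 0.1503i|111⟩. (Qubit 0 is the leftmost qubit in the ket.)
0.7951|000⟩ - 0.5876i|100⟩ - 0.1503i|111⟩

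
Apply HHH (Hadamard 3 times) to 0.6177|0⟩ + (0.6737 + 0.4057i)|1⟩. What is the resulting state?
(0.9132 + 0.2869i)|0⟩ + (-0.0396 - 0.2869i)|1⟩

H² = I, so H^3 = H: a single Hadamard. With (a, b) = (0.6177, (0.6737 + 0.4057i)), H gives ((a + b)/√2, (a − b)/√2) = ((0.9132 + 0.2869i), (-0.0396 - 0.2869i)).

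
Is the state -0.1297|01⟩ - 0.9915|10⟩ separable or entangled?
Entangled

Writing the state as a|00⟩ + b|01⟩ + c|10⟩ + d|11⟩, it is a product state iff ad − bc = 0.
Here (a, b, c, d) = (0, -0.1297, -0.9915, 0): ad − bc = (0)(0) − (-0.1297)(-0.9915) = -0.1286 ≠ 0, so the state is entangled.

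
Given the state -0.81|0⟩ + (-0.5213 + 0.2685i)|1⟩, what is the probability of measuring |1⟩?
0.3438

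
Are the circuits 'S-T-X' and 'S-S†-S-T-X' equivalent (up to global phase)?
Yes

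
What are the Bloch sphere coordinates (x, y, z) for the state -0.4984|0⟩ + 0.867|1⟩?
(-0.8642, 0, -0.5033)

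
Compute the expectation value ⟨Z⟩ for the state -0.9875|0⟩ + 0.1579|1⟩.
0.9502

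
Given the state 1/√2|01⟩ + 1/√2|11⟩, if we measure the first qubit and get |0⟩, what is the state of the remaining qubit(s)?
|1⟩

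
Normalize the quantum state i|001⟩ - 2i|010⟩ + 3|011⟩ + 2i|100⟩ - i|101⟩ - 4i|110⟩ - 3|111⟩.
0.1508i|001⟩ - 0.3015i|010⟩ + 0.4523|011⟩ + 0.3015i|100⟩ - 0.1508i|101⟩ - 0.603i|110⟩ - 0.4523|111⟩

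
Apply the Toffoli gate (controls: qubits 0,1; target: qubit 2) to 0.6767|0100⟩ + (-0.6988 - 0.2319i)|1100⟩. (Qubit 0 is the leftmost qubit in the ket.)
0.6767|0100⟩ + (-0.6988 - 0.2319i)|1110⟩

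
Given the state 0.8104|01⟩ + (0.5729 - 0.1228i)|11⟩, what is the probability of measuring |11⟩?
0.3433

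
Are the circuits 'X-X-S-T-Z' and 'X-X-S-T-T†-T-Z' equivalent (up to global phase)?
Yes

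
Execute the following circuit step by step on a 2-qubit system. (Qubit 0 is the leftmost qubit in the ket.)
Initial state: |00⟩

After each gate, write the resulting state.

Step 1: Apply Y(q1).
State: i|01⟩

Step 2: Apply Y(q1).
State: |00⟩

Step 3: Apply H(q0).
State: 1/√2|00⟩ + 1/√2|10⟩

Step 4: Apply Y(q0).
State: -(1/√2)i|00⟩ + (1/√2)i|10⟩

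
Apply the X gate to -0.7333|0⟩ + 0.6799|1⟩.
0.6799|0⟩ - 0.7333|1⟩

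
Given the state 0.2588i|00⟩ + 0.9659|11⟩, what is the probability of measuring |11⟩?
0.933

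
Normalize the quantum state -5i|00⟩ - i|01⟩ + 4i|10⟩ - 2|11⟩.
-0.7372i|00⟩ - 0.1474i|01⟩ + 0.5898i|10⟩ - 0.2949|11⟩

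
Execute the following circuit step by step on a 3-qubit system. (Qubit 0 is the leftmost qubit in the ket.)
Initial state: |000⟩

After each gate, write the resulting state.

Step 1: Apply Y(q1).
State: i|010⟩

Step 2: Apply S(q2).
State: i|010⟩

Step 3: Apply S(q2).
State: i|010⟩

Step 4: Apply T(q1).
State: (-1/√2 + (1/√2)i)|010⟩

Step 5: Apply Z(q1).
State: (1/√2 - (1/√2)i)|010⟩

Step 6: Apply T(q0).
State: (1/√2 - (1/√2)i)|010⟩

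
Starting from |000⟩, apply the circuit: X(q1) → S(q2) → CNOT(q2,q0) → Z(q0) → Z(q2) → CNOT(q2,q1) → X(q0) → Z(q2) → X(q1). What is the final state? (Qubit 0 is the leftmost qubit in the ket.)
|100⟩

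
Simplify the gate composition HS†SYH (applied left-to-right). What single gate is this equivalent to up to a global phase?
Y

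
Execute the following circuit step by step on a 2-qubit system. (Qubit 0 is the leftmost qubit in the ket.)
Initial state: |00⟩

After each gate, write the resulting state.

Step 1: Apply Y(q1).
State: i|01⟩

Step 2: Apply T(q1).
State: (-1/√2 + (1/√2)i)|01⟩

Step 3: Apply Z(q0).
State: (-1/√2 + (1/√2)i)|01⟩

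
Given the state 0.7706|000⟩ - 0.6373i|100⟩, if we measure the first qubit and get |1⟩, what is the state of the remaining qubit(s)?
-i|00⟩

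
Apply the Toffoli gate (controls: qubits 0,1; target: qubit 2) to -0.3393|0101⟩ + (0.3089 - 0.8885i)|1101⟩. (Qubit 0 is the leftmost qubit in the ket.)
-0.3393|0101⟩ + (0.3089 - 0.8885i)|1111⟩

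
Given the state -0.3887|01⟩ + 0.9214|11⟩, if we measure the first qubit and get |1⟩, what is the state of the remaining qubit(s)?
|1⟩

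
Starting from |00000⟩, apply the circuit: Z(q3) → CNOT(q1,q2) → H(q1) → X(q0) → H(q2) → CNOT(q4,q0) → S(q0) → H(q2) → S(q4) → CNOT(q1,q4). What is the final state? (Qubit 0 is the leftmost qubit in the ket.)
(1/√2)i|10000⟩ + (1/√2)i|11001⟩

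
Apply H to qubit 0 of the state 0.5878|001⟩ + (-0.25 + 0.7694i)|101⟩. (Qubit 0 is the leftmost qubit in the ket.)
(0.2389 + 0.544i)|001⟩ + (0.5924 - 0.544i)|101⟩

H on qubit 0 mixes each pair of kets that differ only in qubit 0: amplitudes (a, b) of (|…0…⟩, |…1…⟩) become ((a + b)/√2, (a − b)/√2). Kets absent from the input have amplitude 0.
(|001⟩, |101⟩): (a, b) = (0.5878, (-0.25 + 0.7694i)) → ((0.2389 + 0.544i), (0.5924 - 0.544i))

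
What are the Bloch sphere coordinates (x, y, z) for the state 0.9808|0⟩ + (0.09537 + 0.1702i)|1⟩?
(0.1871, 0.3339, 0.9239)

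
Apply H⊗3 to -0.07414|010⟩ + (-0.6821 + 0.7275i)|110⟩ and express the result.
(-0.2674 + 0.2572i)|000⟩ + (-0.2674 + 0.2572i)|001⟩ + (0.2674 - 0.2572i)|010⟩ + (0.2674 - 0.2572i)|011⟩ + (0.2149 - 0.2572i)|100⟩ + (0.2149 - 0.2572i)|101⟩ + (-0.2149 + 0.2572i)|110⟩ + (-0.2149 + 0.2572i)|111⟩

H⊗3 gives amp(|y⟩) = (1/2√2) Σ_x (−1)^(x·y) amp(|x⟩), where x·y is the number of positions in which both x and y have a 1.
|000⟩: (-0.07414 + (-0.6821 + 0.7275i))/(2√2) = (-0.2674 + 0.2572i)
|001⟩: (-0.07414 + (-0.6821 + 0.7275i))/(2√2) = (-0.2674 + 0.2572i)
|010⟩: (0.07414 - (-0.6821 + 0.7275i))/(2√2) = (0.2674 - 0.2572i)
|011⟩: (0.07414 - (-0.6821 + 0.7275i))/(2√2) = (0.2674 - 0.2572i)
|100⟩: (-0.07414 - (-0.6821 + 0.7275i))/(2√2) = (0.2149 - 0.2572i)
|101⟩: (-0.07414 - (-0.6821 + 0.7275i))/(2√2) = (0.2149 - 0.2572i)
|110⟩: (0.07414 + (-0.6821 + 0.7275i))/(2√2) = (-0.2149 + 0.2572i)
|111⟩: (0.07414 + (-0.6821 + 0.7275i))/(2√2) = (-0.2149 + 0.2572i)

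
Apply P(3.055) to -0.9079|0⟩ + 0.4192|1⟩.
-0.9079|0⟩ + (-0.4176 + 0.03625i)|1⟩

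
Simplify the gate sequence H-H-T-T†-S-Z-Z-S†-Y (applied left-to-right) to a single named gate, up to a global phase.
Y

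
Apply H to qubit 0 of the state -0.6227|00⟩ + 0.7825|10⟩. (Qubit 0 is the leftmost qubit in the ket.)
0.113|00⟩ - 0.9936|10⟩

H on qubit 0 mixes each pair of kets that differ only in qubit 0: amplitudes (a, b) of (|…0…⟩, |…1…⟩) become ((a + b)/√2, (a − b)/√2). Kets absent from the input have amplitude 0.
(|00⟩, |10⟩): (a, b) = (-0.6227, 0.7825) → (0.113, -0.9936)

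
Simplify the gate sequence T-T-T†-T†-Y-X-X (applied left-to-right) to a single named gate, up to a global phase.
Y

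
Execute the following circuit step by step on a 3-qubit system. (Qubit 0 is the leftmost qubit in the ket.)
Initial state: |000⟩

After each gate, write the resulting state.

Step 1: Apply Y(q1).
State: i|010⟩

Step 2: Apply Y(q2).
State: -|011⟩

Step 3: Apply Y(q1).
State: i|001⟩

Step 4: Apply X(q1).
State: i|011⟩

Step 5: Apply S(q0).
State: i|011⟩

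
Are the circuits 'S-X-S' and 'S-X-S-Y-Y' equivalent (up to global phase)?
Yes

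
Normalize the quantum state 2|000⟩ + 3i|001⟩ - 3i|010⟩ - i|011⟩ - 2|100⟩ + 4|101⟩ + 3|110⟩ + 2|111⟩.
0.2673|000⟩ + 0.4009i|001⟩ - 0.4009i|010⟩ - 0.1336i|011⟩ - 0.2673|100⟩ + 0.5345|101⟩ + 0.4009|110⟩ + 0.2673|111⟩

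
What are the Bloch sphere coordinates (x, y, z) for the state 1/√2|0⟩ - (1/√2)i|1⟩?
(0, -1, 0)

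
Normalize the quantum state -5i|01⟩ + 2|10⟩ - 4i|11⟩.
-0.7454i|01⟩ + 0.2981|10⟩ - 0.5963i|11⟩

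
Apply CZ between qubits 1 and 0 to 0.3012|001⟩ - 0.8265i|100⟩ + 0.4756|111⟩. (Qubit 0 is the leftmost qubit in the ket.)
0.3012|001⟩ - 0.8265i|100⟩ - 0.4756|111⟩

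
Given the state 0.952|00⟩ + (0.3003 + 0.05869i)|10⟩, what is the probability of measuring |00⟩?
0.9063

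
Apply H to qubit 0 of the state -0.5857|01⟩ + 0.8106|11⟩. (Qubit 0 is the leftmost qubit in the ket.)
0.159|01⟩ - 0.9873|11⟩

H on qubit 0 mixes each pair of kets that differ only in qubit 0: amplitudes (a, b) of (|…0…⟩, |…1…⟩) become ((a + b)/√2, (a − b)/√2). Kets absent from the input have amplitude 0.
(|01⟩, |11⟩): (a, b) = (-0.5857, 0.8106) → (0.159, -0.9873)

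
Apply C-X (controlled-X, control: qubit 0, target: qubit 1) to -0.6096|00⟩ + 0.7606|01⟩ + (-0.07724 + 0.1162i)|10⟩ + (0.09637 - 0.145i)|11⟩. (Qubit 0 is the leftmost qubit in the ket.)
-0.6096|00⟩ + 0.7606|01⟩ + (0.09637 - 0.145i)|10⟩ + (-0.07724 + 0.1162i)|11⟩

C-X leaves the control-|0⟩ kets |00⟩, |01⟩ unchanged and applies X to qubit 1 on the control-|1⟩ pair (|10⟩, |11⟩).
X = [[0, 1], [1, 0]].
With a = amp(|10⟩) = (-0.07724 + 0.1162i) and b = amp(|11⟩) = (0.09637 - 0.145i):
new amp(|10⟩) = (1)·b = (0.09637 - 0.145i)
new amp(|11⟩) = (1)·a = (-0.07724 + 0.1162i)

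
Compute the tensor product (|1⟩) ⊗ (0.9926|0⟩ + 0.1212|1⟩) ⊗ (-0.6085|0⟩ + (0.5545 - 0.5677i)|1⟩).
-0.604|100⟩ + (0.5504 - 0.5635i)|101⟩ - 0.07375|110⟩ + (0.06721 - 0.06881i)|111⟩

amp(|b₁b₂…⟩) = product of the factor amplitudes for bits b₁, b₂, …; only kets whose every factor amplitude is nonzero survive.
|100⟩: (1)(0.9926)(-0.6085) = -0.604
|101⟩: (1)(0.9926)(0.5545 - 0.5677i) = (0.5504 - 0.5635i)
|110⟩: (1)(0.1212)(-0.6085) = -0.07375
|111⟩: (1)(0.1212)(0.5545 - 0.5677i) = (0.06721 - 0.06881i)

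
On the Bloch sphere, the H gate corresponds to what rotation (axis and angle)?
Rotation by π around the (x+z)/√2 axis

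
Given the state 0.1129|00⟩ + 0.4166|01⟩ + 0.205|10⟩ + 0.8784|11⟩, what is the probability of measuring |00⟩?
0.01275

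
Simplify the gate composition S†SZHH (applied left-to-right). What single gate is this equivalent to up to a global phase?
Z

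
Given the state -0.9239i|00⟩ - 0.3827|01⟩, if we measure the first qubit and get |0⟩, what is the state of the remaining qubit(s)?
-0.9239i|0⟩ - 0.3827|1⟩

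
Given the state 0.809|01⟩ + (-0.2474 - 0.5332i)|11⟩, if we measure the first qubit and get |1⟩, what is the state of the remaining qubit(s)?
(-0.4209 - 0.9071i)|1⟩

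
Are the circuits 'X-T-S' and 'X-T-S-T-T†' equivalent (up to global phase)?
Yes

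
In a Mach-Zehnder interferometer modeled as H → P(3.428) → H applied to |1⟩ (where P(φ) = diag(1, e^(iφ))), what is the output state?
(0.9796 + 0.1413i)|0⟩ + (0.02037 - 0.1413i)|1⟩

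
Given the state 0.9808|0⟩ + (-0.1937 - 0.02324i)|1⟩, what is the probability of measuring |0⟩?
0.962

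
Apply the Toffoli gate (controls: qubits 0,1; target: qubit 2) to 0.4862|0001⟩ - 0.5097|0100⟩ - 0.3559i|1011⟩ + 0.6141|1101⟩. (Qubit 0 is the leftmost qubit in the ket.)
0.4862|0001⟩ - 0.5097|0100⟩ - 0.3559i|1011⟩ + 0.6141|1111⟩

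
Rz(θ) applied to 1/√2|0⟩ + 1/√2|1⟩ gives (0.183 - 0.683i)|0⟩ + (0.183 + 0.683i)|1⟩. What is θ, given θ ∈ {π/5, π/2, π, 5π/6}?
5π/6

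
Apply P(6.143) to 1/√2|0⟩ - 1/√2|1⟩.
1/√2|0⟩ + (-0.7002 + 0.0988i)|1⟩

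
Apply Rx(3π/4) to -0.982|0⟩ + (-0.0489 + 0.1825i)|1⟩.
(-0.2072 + 0.04518i)|0⟩ + (-0.01871 + 0.9771i)|1⟩

Rx(3π/4) = [[cos(θ/2), −i·sin(θ/2)], [−i·sin(θ/2), cos(θ/2)]]; θ = 3π/4, cos(θ/2) ≈ 0.382683, sin(θ/2) ≈ 0.92388.
With a = amp(|0⟩) = -0.982 and b = amp(|1⟩) = (-0.0489 + 0.1825i):
new amp(|0⟩) = (0.382683)·a + (-0.92388i)·b = (-0.2072 + 0.04518i)
new amp(|1⟩) = (-0.92388i)·a + (0.382683)·b = (-0.01871 + 0.9771i)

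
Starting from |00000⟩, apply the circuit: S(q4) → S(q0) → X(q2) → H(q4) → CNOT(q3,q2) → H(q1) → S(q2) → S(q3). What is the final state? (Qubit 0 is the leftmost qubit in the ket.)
(1/2)i|00100⟩ + (1/2)i|00101⟩ + (1/2)i|01100⟩ + (1/2)i|01101⟩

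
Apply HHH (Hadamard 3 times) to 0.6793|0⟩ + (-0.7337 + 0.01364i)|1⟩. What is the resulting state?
(-0.03847 + 0.009645i)|0⟩ + (0.9991 - 0.009645i)|1⟩

H² = I, so H^3 = H: a single Hadamard. With (a, b) = (0.6793, (-0.7337 + 0.01364i)), H gives ((a + b)/√2, (a − b)/√2) = ((-0.03847 + 0.009645i), (0.9991 - 0.009645i)).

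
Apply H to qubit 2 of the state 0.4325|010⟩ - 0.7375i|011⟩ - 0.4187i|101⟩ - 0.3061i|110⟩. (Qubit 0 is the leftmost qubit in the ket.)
(0.3058 - 0.5215i)|010⟩ + (0.3058 + 0.5215i)|011⟩ - 0.2961i|100⟩ + 0.2961i|101⟩ - 0.2164i|110⟩ - 0.2164i|111⟩

H on qubit 2 mixes each pair of kets that differ only in qubit 2: amplitudes (a, b) of (|…0…⟩, |…1…⟩) become ((a + b)/√2, (a − b)/√2). Kets absent from the input have amplitude 0.
(|010⟩, |011⟩): (a, b) = (0.4325, -0.7375i) → ((0.3058 - 0.5215i), (0.3058 + 0.5215i))
(|100⟩, |101⟩): (a, b) = (0, -0.4187i) → (-0.2961i, 0.2961i)
(|110⟩, |111⟩): (a, b) = (-0.3061i, 0) → (-0.2164i, -0.2164i)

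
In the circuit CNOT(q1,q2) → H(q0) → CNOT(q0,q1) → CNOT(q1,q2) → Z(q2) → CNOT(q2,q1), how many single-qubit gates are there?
2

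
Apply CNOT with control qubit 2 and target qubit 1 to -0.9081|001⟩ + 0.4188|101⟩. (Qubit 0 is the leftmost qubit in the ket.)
-0.9081|011⟩ + 0.4188|111⟩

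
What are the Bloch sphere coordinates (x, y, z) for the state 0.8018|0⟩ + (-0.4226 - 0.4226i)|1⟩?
(-0.6777, -0.6777, 0.2857)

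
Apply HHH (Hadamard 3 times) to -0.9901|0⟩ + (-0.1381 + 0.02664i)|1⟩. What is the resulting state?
(-0.7978 + 0.01884i)|0⟩ + (-0.6025 - 0.01884i)|1⟩

H² = I, so H^3 = H: a single Hadamard. With (a, b) = (-0.9901, (-0.1381 + 0.02664i)), H gives ((a + b)/√2, (a − b)/√2) = ((-0.7978 + 0.01884i), (-0.6025 - 0.01884i)).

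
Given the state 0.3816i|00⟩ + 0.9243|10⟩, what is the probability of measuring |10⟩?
0.8543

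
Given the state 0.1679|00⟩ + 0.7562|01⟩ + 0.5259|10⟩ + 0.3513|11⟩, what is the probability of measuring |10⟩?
0.2766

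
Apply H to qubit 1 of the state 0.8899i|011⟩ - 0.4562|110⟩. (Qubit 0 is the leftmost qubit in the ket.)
0.6293i|001⟩ - 0.6293i|011⟩ - 0.3226|100⟩ + 0.3226|110⟩

H on qubit 1 mixes each pair of kets that differ only in qubit 1: amplitudes (a, b) of (|…0…⟩, |…1…⟩) become ((a + b)/√2, (a − b)/√2). Kets absent from the input have amplitude 0.
(|001⟩, |011⟩): (a, b) = (0, 0.8899i) → (0.6293i, -0.6293i)
(|100⟩, |110⟩): (a, b) = (0, -0.4562) → (-0.3226, 0.3226)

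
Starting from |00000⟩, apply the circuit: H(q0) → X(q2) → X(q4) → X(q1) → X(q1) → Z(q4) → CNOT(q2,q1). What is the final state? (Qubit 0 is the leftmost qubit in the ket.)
-1/√2|01101⟩ - 1/√2|11101⟩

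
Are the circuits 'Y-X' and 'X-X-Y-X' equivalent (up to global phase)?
Yes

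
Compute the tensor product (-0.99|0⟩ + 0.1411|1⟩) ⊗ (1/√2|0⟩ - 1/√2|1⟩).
-0.7|00⟩ + 0.7|01⟩ + 0.09977|10⟩ - 0.09977|11⟩

amp(|b₁b₂…⟩) = product of the factor amplitudes for bits b₁, b₂, …; only kets whose every factor amplitude is nonzero survive.
|00⟩: (-0.99)(1/√2) = -0.7
|01⟩: (-0.99)(-1/√2) = 0.7
|10⟩: (0.1411)(1/√2) = 0.09977
|11⟩: (0.1411)(-1/√2) = -0.09977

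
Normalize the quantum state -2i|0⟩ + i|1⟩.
-0.8944i|0⟩ + (1/√5)i|1⟩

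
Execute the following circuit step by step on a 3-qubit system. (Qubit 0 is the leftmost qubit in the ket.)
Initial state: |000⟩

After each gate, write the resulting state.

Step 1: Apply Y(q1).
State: i|010⟩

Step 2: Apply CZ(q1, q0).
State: i|010⟩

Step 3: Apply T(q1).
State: (-1/√2 + (1/√2)i)|010⟩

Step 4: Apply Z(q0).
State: (-1/√2 + (1/√2)i)|010⟩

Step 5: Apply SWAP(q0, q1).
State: (-1/√2 + (1/√2)i)|100⟩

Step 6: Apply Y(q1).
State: (-1/√2 - (1/√2)i)|110⟩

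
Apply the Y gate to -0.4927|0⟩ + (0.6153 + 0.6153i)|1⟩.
(0.6153 - 0.6153i)|0⟩ - 0.4927i|1⟩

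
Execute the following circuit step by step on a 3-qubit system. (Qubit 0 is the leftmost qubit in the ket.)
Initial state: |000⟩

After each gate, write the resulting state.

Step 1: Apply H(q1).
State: 1/√2|000⟩ + 1/√2|010⟩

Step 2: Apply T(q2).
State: 1/√2|000⟩ + 1/√2|010⟩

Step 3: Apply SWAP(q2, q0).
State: 1/√2|000⟩ + 1/√2|010⟩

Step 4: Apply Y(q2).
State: (1/√2)i|001⟩ + (1/√2)i|011⟩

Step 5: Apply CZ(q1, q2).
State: (1/√2)i|001⟩ - (1/√2)i|011⟩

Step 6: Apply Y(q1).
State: -1/√2|001⟩ - 1/√2|011⟩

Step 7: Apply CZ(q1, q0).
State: -1/√2|001⟩ - 1/√2|011⟩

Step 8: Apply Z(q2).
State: 1/√2|001⟩ + 1/√2|011⟩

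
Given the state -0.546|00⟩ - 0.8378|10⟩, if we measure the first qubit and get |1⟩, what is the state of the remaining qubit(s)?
-|0⟩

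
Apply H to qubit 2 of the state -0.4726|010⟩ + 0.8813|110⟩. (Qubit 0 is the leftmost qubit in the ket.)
-0.3342|010⟩ - 0.3342|011⟩ + 0.6232|110⟩ + 0.6232|111⟩

H on qubit 2 mixes each pair of kets that differ only in qubit 2: amplitudes (a, b) of (|…0…⟩, |…1…⟩) become ((a + b)/√2, (a − b)/√2). Kets absent from the input have amplitude 0.
(|010⟩, |011⟩): (a, b) = (-0.4726, 0) → (-0.3342, -0.3342)
(|110⟩, |111⟩): (a, b) = (0.8813, 0) → (0.6232, 0.6232)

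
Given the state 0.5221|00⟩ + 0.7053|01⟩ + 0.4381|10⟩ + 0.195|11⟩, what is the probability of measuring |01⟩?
0.4974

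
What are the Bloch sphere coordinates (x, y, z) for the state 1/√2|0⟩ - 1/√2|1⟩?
(-1, 0, 0)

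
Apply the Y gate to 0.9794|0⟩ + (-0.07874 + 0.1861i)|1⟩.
(0.1861 + 0.07874i)|0⟩ + 0.9794i|1⟩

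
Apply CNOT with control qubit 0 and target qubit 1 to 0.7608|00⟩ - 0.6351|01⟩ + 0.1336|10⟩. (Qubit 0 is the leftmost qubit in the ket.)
0.7608|00⟩ - 0.6351|01⟩ + 0.1336|11⟩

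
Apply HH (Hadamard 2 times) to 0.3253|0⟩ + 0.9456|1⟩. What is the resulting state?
0.3253|0⟩ + 0.9456|1⟩

H² = I, so an even number of Hadamards cancels: H^2 = I and the state is unchanged.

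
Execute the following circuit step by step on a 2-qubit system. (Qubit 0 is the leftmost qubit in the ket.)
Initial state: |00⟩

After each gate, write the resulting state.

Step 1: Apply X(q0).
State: |10⟩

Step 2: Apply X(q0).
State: |00⟩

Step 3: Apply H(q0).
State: 1/√2|00⟩ + 1/√2|10⟩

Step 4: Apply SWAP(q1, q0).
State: 1/√2|00⟩ + 1/√2|01⟩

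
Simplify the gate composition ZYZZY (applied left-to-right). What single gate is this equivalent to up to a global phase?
Z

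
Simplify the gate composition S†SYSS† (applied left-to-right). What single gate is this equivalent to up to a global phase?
Y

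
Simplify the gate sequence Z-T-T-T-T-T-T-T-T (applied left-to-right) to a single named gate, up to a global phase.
Z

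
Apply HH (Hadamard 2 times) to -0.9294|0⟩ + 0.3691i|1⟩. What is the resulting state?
-0.9294|0⟩ + 0.3691i|1⟩

H² = I, so an even number of Hadamards cancels: H^2 = I and the state is unchanged.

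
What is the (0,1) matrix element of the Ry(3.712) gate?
-0.9596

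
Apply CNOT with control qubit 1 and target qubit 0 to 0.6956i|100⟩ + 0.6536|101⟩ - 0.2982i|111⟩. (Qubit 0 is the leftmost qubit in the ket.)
-0.2982i|011⟩ + 0.6956i|100⟩ + 0.6536|101⟩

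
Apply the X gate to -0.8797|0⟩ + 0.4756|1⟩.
0.4756|0⟩ - 0.8797|1⟩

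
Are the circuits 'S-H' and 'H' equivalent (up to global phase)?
No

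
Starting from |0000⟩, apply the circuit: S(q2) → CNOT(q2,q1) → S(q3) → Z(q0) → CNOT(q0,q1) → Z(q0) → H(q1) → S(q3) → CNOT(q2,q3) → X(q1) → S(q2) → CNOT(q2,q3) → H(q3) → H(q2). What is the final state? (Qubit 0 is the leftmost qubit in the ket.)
1/√8|0000⟩ + 1/√8|0001⟩ + 1/√8|0010⟩ + 1/√8|0011⟩ + 1/√8|0100⟩ + 1/√8|0101⟩ + 1/√8|0110⟩ + 1/√8|0111⟩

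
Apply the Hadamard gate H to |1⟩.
1/√2|0⟩ - 1/√2|1⟩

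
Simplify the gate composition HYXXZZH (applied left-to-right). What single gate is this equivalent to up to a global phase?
Y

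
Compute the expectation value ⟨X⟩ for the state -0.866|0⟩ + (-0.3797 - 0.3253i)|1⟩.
0.6576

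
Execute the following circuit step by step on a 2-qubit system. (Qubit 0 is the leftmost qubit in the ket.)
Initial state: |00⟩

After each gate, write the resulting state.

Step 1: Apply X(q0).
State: |10⟩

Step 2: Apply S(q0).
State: i|10⟩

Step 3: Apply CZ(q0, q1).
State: i|10⟩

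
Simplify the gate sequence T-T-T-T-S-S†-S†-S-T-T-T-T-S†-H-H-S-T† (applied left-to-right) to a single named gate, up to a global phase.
T†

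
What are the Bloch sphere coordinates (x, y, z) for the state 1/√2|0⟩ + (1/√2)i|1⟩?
(0, 1, 0)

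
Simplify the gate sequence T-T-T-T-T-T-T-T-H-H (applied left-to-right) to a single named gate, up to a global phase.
I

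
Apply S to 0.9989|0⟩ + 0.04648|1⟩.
0.9989|0⟩ + 0.04648i|1⟩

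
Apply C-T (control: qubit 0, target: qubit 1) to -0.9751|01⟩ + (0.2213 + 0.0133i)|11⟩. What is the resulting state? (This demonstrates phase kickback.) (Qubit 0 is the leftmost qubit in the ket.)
-0.9751|01⟩ + (0.1471 + 0.1659i)|11⟩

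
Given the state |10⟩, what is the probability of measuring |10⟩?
1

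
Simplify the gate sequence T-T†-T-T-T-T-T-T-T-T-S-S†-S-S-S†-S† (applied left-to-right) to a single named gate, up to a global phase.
I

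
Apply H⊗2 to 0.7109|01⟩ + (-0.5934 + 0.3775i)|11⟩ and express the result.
(0.05875 + 0.1888i)|00⟩ + (-0.05875 - 0.1888i)|01⟩ + (0.6522 - 0.1888i)|10⟩ + (-0.6522 + 0.1888i)|11⟩

H⊗2 gives amp(|y⟩) = (1/2) Σ_x (−1)^(x·y) amp(|x⟩), where x·y is the number of positions in which both x and y have a 1.
|00⟩: (0.7109 + (-0.5934 + 0.3775i))/2 = (0.05875 + 0.1888i)
|01⟩: (-0.7109 - (-0.5934 + 0.3775i))/2 = (-0.05875 - 0.1888i)
|10⟩: (0.7109 - (-0.5934 + 0.3775i))/2 = (0.6522 - 0.1888i)
|11⟩: (-0.7109 + (-0.5934 + 0.3775i))/2 = (-0.6522 + 0.1888i)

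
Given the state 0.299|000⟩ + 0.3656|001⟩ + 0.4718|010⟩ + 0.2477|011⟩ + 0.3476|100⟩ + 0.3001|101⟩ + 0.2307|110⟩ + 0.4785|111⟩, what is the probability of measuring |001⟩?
0.1337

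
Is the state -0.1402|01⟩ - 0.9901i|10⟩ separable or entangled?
Entangled

Writing the state as a|00⟩ + b|01⟩ + c|10⟩ + d|11⟩, it is a product state iff ad − bc = 0.
Here (a, b, c, d) = (0, -0.1402, -0.9901i, 0): ad − bc = (0)(0) − (-0.1402)(-0.9901i) = -0.1388i ≠ 0, so the state is entangled.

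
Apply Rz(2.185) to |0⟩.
(0.4603 - 0.8878i)|0⟩

Rz(2.185) = [[e^(−iθ/2), 0], [0, e^(iθ/2)]] with e^(±iθ/2) = cos(θ/2) ± i·sin(θ/2); θ = 2.185, cos(θ/2) ≈ 0.460267, sin(θ/2) ≈ 0.88778.
With a = amp(|0⟩) = 1 and b = amp(|1⟩) = 0:
new amp(|0⟩) = (0.460267 - 0.88778i)·a = (0.4603 - 0.8878i)
new amp(|1⟩) = (0.460267 + 0.88778i)·b = 0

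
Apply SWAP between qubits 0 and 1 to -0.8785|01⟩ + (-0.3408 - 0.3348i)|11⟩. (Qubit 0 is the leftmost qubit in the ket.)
-0.8785|10⟩ + (-0.3408 - 0.3348i)|11⟩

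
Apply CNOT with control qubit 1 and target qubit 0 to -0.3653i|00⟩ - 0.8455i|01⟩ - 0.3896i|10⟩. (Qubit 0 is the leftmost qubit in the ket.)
-0.3653i|00⟩ - 0.3896i|10⟩ - 0.8455i|11⟩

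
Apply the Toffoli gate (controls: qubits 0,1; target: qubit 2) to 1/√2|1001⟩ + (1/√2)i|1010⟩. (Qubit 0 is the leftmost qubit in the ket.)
1/√2|1001⟩ + (1/√2)i|1010⟩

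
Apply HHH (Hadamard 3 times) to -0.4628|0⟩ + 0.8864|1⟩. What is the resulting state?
0.2995|0⟩ - 0.954|1⟩

H² = I, so H^3 = H: a single Hadamard. With (a, b) = (-0.4628, 0.8864), H gives ((a + b)/√2, (a − b)/√2) = (0.2995, -0.954).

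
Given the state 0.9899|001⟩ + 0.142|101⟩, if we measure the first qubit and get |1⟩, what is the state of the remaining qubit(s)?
|01⟩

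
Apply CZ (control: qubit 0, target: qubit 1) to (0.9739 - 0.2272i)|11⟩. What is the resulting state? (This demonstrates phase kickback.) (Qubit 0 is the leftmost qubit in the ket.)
(-0.9739 + 0.2272i)|11⟩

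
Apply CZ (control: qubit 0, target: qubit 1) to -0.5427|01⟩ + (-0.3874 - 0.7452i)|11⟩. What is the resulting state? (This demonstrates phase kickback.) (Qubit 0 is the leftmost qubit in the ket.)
-0.5427|01⟩ + (0.3874 + 0.7452i)|11⟩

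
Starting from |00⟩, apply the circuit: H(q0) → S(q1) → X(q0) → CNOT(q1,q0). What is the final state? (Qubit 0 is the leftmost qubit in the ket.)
1/√2|00⟩ + 1/√2|10⟩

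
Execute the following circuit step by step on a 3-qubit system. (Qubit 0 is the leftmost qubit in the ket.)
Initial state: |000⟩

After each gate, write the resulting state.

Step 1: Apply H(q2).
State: 1/√2|000⟩ + 1/√2|001⟩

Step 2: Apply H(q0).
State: 1/2|000⟩ + 1/2|001⟩ + 1/2|100⟩ + 1/2|101⟩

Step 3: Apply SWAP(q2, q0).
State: 1/2|000⟩ + 1/2|001⟩ + 1/2|100⟩ + 1/2|101⟩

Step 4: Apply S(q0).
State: 1/2|000⟩ + 1/2|001⟩ + (1/2)i|100⟩ + (1/2)i|101⟩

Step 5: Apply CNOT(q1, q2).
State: 1/2|000⟩ + 1/2|001⟩ + (1/2)i|100⟩ + (1/2)i|101⟩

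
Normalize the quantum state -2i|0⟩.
-i|0⟩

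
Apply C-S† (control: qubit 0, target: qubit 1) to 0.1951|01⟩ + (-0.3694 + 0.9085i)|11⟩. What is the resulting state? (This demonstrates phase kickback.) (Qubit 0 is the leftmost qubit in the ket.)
0.1951|01⟩ + (0.9085 + 0.3694i)|11⟩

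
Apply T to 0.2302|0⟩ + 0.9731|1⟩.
0.2302|0⟩ + (0.6881 + 0.6881i)|1⟩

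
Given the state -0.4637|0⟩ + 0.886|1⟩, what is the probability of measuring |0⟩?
0.215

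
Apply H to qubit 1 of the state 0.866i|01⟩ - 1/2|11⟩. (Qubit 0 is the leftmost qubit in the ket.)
0.6124i|00⟩ - 0.6124i|01⟩ - 1/√8|10⟩ + 1/√8|11⟩

H on qubit 1 mixes each pair of kets that differ only in qubit 1: amplitudes (a, b) of (|…0…⟩, |…1…⟩) become ((a + b)/√2, (a − b)/√2). Kets absent from the input have amplitude 0.
(|00⟩, |01⟩): (a, b) = (0, 0.866i) → (0.6124i, -0.6124i)
(|10⟩, |11⟩): (a, b) = (0, -1/2) → (-1/√8, 1/√8)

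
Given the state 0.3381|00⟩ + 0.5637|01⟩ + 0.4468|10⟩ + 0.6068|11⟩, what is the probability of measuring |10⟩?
0.1996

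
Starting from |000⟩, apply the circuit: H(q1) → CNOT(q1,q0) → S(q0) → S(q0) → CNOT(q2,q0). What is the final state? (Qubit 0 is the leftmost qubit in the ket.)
1/√2|000⟩ - 1/√2|110⟩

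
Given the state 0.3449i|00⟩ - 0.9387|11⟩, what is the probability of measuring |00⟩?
0.119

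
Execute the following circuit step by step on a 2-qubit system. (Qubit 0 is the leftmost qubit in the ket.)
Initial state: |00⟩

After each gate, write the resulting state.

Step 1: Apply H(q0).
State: 1/√2|00⟩ + 1/√2|10⟩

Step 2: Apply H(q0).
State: |00⟩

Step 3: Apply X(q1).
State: |01⟩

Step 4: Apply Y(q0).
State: i|11⟩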